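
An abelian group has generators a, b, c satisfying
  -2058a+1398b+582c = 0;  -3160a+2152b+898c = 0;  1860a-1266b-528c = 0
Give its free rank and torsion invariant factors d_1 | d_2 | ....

rank_ℚ(R)=3; free=3−3=0
SNF(R) diag = [2, 6, 18] → torsion [2, 6, 18]

Answer: M ≅ ℤ/2 ⊕ ℤ/6 ⊕ ℤ/18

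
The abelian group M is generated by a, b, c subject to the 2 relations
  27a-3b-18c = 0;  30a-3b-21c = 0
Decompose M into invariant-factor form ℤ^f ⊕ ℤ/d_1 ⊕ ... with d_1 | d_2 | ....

rank_ℚ(R)=2; free=3−2=1
SNF(R) diag = [3, 3] → torsion [3, 3]

Answer: M ≅ ℤ^1 ⊕ ℤ/3 ⊕ ℤ/3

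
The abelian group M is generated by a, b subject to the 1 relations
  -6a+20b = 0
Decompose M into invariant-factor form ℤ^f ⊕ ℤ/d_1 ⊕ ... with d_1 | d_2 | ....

Answer: M ≅ ℤ^1 ⊕ ℤ/2

Derivation:
rank_ℚ(R)=1; free=2−1=1
SNF(R) diag = [2] → torsion [2]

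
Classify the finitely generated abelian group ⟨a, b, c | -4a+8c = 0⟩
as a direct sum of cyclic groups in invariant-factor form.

rank_ℚ(R)=1; free=3−1=2
SNF(R) diag = [4] → torsion [4]

Answer: M ≅ ℤ^2 ⊕ ℤ/4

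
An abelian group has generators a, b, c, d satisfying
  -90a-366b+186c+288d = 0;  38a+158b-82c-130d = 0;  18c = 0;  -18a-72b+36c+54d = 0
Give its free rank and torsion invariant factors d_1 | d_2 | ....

Answer: M ≅ ℤ/2 ⊕ ℤ/6 ⊕ ℤ/18 ⊕ ℤ/18

Derivation:
rank_ℚ(R)=4; free=4−4=0
SNF(R) diag = [2, 6, 18, 18] → torsion [2, 6, 18, 18]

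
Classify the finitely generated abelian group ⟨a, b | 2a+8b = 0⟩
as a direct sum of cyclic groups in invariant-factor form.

rank_ℚ(R)=1; free=2−1=1
SNF(R) diag = [2] → torsion [2]

Answer: M ≅ ℤ^1 ⊕ ℤ/2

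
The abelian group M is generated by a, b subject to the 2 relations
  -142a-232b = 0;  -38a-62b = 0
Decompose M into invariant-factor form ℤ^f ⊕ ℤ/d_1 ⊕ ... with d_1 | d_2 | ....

Answer: M ≅ ℤ/2 ⊕ ℤ/6

Derivation:
rank_ℚ(R)=2; free=2−2=0
SNF(R) diag = [2, 6] → torsion [2, 6]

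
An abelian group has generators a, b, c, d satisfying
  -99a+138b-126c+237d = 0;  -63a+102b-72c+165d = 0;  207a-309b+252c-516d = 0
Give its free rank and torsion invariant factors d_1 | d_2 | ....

Answer: M ≅ ℤ^1 ⊕ ℤ/3 ⊕ ℤ/9 ⊕ ℤ/18

Derivation:
rank_ℚ(R)=3; free=4−3=1
SNF(R) diag = [3, 9, 18] → torsion [3, 9, 18]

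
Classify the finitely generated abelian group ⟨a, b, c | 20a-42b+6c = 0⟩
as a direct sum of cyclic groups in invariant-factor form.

Answer: M ≅ ℤ^2 ⊕ ℤ/2

Derivation:
rank_ℚ(R)=1; free=3−1=2
SNF(R) diag = [2] → torsion [2]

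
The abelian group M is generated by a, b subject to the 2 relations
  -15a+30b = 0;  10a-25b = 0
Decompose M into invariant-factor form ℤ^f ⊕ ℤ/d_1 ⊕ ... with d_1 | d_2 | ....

rank_ℚ(R)=2; free=2−2=0
SNF(R) diag = [5, 15] → torsion [5, 15]

Answer: M ≅ ℤ/5 ⊕ ℤ/15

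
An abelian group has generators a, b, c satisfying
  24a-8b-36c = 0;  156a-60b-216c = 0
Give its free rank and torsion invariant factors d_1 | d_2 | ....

Answer: M ≅ ℤ^1 ⊕ ℤ/4 ⊕ ℤ/12

Derivation:
rank_ℚ(R)=2; free=3−2=1
SNF(R) diag = [4, 12] → torsion [4, 12]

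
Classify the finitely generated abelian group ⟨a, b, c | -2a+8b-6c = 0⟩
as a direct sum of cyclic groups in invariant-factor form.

Answer: M ≅ ℤ^2 ⊕ ℤ/2

Derivation:
rank_ℚ(R)=1; free=3−1=2
SNF(R) diag = [2] → torsion [2]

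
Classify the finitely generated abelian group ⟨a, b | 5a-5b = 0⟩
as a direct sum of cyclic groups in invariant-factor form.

Answer: M ≅ ℤ^1 ⊕ ℤ/5

Derivation:
rank_ℚ(R)=1; free=2−1=1
SNF(R) diag = [5] → torsion [5]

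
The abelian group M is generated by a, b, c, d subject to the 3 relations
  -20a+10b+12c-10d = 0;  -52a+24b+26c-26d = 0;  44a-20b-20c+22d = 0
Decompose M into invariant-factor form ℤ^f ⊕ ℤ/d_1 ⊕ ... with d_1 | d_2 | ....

Answer: M ≅ ℤ^1 ⊕ ℤ/2 ⊕ ℤ/2 ⊕ ℤ/6

Derivation:
rank_ℚ(R)=3; free=4−3=1
SNF(R) diag = [2, 2, 6] → torsion [2, 2, 6]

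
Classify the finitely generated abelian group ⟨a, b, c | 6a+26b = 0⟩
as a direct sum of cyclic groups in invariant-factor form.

Answer: M ≅ ℤ^2 ⊕ ℤ/2

Derivation:
rank_ℚ(R)=1; free=3−1=2
SNF(R) diag = [2] → torsion [2]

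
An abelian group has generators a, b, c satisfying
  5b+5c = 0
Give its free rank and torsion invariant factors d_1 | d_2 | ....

Answer: M ≅ ℤ^2 ⊕ ℤ/5

Derivation:
rank_ℚ(R)=1; free=3−1=2
SNF(R) diag = [5] → torsion [5]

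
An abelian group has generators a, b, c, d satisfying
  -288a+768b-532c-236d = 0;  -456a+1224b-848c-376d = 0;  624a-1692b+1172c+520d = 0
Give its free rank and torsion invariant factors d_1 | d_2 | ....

Answer: M ≅ ℤ^1 ⊕ ℤ/4 ⊕ ℤ/12 ⊕ ℤ/24

Derivation:
rank_ℚ(R)=3; free=4−3=1
SNF(R) diag = [4, 12, 24] → torsion [4, 12, 24]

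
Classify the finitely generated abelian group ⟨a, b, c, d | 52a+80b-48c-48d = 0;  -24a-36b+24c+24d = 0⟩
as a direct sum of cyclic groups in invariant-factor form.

Answer: M ≅ ℤ^2 ⊕ ℤ/4 ⊕ ℤ/12

Derivation:
rank_ℚ(R)=2; free=4−2=2
SNF(R) diag = [4, 12] → torsion [4, 12]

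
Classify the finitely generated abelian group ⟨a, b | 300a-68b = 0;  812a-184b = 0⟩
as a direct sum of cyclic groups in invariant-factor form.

rank_ℚ(R)=2; free=2−2=0
SNF(R) diag = [4, 4] → torsion [4, 4]

Answer: M ≅ ℤ/4 ⊕ ℤ/4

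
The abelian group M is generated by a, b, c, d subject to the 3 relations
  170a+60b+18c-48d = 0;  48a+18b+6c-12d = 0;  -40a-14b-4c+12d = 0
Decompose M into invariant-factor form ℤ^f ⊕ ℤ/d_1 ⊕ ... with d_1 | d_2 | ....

Answer: M ≅ ℤ^1 ⊕ ℤ/2 ⊕ ℤ/2 ⊕ ℤ/6

Derivation:
rank_ℚ(R)=3; free=4−3=1
SNF(R) diag = [2, 2, 6] → torsion [2, 2, 6]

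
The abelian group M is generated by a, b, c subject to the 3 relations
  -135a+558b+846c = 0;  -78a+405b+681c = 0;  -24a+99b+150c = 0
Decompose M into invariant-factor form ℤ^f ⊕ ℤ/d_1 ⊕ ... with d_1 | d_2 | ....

Answer: M ≅ ℤ/3 ⊕ ℤ/9 ⊕ ℤ/27

Derivation:
rank_ℚ(R)=3; free=3−3=0
SNF(R) diag = [3, 9, 27] → torsion [3, 9, 27]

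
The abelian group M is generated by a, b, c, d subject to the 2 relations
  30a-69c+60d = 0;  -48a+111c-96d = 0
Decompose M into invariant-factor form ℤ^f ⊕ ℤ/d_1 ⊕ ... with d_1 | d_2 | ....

Answer: M ≅ ℤ^2 ⊕ ℤ/3 ⊕ ℤ/6

Derivation:
rank_ℚ(R)=2; free=4−2=2
SNF(R) diag = [3, 6] → torsion [3, 6]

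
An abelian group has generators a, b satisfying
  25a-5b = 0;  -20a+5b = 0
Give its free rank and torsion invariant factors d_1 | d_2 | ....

Answer: M ≅ ℤ/5 ⊕ ℤ/5

Derivation:
rank_ℚ(R)=2; free=2−2=0
SNF(R) diag = [5, 5] → torsion [5, 5]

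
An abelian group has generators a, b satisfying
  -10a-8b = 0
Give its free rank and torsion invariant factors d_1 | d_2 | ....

Answer: M ≅ ℤ^1 ⊕ ℤ/2

Derivation:
rank_ℚ(R)=1; free=2−1=1
SNF(R) diag = [2] → torsion [2]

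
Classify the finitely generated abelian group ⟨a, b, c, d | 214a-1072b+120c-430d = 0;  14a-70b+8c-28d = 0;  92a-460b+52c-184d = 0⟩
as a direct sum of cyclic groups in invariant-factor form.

Answer: M ≅ ℤ^1 ⊕ ℤ/2 ⊕ ℤ/2 ⊕ ℤ/4

Derivation:
rank_ℚ(R)=3; free=4−3=1
SNF(R) diag = [2, 2, 4] → torsion [2, 2, 4]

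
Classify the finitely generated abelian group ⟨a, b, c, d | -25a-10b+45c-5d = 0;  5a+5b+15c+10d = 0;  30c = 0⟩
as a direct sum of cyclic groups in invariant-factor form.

Answer: M ≅ ℤ^1 ⊕ ℤ/5 ⊕ ℤ/15 ⊕ ℤ/30

Derivation:
rank_ℚ(R)=3; free=4−3=1
SNF(R) diag = [5, 15, 30] → torsion [5, 15, 30]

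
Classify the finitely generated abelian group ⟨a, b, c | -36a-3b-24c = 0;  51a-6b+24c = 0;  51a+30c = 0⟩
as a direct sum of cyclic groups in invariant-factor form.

Answer: M ≅ ℤ/3 ⊕ ℤ/3 ⊕ ℤ/6

Derivation:
rank_ℚ(R)=3; free=3−3=0
SNF(R) diag = [3, 3, 6] → torsion [3, 3, 6]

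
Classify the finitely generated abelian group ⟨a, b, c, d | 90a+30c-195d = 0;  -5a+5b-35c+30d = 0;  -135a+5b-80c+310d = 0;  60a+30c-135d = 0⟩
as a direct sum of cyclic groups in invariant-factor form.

Answer: M ≅ ℤ/5 ⊕ ℤ/5 ⊕ ℤ/15 ⊕ ℤ/30

Derivation:
rank_ℚ(R)=4; free=4−4=0
SNF(R) diag = [5, 5, 15, 30] → torsion [5, 5, 15, 30]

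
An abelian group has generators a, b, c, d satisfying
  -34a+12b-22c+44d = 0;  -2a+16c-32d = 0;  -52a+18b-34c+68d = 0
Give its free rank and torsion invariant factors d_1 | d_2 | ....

Answer: M ≅ ℤ^1 ⊕ ℤ/2 ⊕ ℤ/6 ⊕ ℤ/18

Derivation:
rank_ℚ(R)=3; free=4−3=1
SNF(R) diag = [2, 6, 18] → torsion [2, 6, 18]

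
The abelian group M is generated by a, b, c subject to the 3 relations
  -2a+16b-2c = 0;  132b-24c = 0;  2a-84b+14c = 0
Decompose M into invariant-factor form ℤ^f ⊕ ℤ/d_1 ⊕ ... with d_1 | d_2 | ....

rank_ℚ(R)=3; free=3−3=0
SNF(R) diag = [2, 4, 12] → torsion [2, 4, 12]

Answer: M ≅ ℤ/2 ⊕ ℤ/4 ⊕ ℤ/12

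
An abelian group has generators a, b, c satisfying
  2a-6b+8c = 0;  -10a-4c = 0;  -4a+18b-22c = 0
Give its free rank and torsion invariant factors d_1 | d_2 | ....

rank_ℚ(R)=3; free=3−3=0
SNF(R) diag = [2, 6, 6] → torsion [2, 6, 6]

Answer: M ≅ ℤ/2 ⊕ ℤ/6 ⊕ ℤ/6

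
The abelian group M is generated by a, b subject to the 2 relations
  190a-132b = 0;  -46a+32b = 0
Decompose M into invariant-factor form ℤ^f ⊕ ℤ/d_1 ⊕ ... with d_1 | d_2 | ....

rank_ℚ(R)=2; free=2−2=0
SNF(R) diag = [2, 4] → torsion [2, 4]

Answer: M ≅ ℤ/2 ⊕ ℤ/4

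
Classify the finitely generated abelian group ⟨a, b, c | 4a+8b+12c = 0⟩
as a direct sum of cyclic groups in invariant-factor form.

rank_ℚ(R)=1; free=3−1=2
SNF(R) diag = [4] → torsion [4]

Answer: M ≅ ℤ^2 ⊕ ℤ/4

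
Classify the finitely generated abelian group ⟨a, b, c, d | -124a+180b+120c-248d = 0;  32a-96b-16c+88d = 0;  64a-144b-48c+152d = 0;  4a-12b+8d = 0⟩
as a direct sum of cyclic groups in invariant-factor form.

Answer: M ≅ ℤ/4 ⊕ ℤ/8 ⊕ ℤ/24 ⊕ ℤ/48

Derivation:
rank_ℚ(R)=4; free=4−4=0
SNF(R) diag = [4, 8, 24, 48] → torsion [4, 8, 24, 48]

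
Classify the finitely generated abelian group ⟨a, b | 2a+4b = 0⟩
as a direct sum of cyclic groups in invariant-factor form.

rank_ℚ(R)=1; free=2−1=1
SNF(R) diag = [2] → torsion [2]

Answer: M ≅ ℤ^1 ⊕ ℤ/2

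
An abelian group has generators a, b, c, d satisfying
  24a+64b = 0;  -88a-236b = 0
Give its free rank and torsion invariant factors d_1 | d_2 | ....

rank_ℚ(R)=2; free=4−2=2
SNF(R) diag = [4, 8] → torsion [4, 8]

Answer: M ≅ ℤ^2 ⊕ ℤ/4 ⊕ ℤ/8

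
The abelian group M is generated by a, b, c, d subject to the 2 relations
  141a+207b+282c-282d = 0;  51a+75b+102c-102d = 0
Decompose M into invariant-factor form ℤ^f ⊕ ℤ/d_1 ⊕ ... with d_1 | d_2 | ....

Answer: M ≅ ℤ^2 ⊕ ℤ/3 ⊕ ℤ/6

Derivation:
rank_ℚ(R)=2; free=4−2=2
SNF(R) diag = [3, 6] → torsion [3, 6]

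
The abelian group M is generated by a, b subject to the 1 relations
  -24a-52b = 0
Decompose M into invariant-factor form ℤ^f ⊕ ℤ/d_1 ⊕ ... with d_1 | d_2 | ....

rank_ℚ(R)=1; free=2−1=1
SNF(R) diag = [4] → torsion [4]

Answer: M ≅ ℤ^1 ⊕ ℤ/4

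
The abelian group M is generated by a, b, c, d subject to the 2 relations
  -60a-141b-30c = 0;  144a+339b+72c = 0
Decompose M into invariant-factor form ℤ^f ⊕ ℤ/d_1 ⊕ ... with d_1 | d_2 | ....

Answer: M ≅ ℤ^2 ⊕ ℤ/3 ⊕ ℤ/6

Derivation:
rank_ℚ(R)=2; free=4−2=2
SNF(R) diag = [3, 6] → torsion [3, 6]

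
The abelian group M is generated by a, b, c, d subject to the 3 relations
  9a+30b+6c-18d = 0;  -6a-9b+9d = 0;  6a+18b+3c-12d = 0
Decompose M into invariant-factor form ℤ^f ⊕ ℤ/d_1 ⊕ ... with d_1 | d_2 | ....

Answer: M ≅ ℤ^1 ⊕ ℤ/3 ⊕ ℤ/3 ⊕ ℤ/3

Derivation:
rank_ℚ(R)=3; free=4−3=1
SNF(R) diag = [3, 3, 3] → torsion [3, 3, 3]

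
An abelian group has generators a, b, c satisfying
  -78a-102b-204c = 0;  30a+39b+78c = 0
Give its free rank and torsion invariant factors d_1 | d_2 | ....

rank_ℚ(R)=2; free=3−2=1
SNF(R) diag = [3, 6] → torsion [3, 6]

Answer: M ≅ ℤ^1 ⊕ ℤ/3 ⊕ ℤ/6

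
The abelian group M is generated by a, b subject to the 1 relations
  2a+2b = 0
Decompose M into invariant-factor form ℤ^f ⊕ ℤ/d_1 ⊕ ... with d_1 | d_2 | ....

rank_ℚ(R)=1; free=2−1=1
SNF(R) diag = [2] → torsion [2]

Answer: M ≅ ℤ^1 ⊕ ℤ/2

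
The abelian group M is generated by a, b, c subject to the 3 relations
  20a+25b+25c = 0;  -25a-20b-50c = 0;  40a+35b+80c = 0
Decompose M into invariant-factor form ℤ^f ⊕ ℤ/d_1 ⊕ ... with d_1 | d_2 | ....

rank_ℚ(R)=3; free=3−3=0
SNF(R) diag = [5, 15, 15] → torsion [5, 15, 15]

Answer: M ≅ ℤ/5 ⊕ ℤ/15 ⊕ ℤ/15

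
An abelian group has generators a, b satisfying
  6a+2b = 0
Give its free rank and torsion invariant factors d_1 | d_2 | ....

rank_ℚ(R)=1; free=2−1=1
SNF(R) diag = [2] → torsion [2]

Answer: M ≅ ℤ^1 ⊕ ℤ/2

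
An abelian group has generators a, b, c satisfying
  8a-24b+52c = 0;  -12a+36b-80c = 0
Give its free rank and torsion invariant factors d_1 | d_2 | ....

rank_ℚ(R)=2; free=3−2=1
SNF(R) diag = [4, 4] → torsion [4, 4]

Answer: M ≅ ℤ^1 ⊕ ℤ/4 ⊕ ℤ/4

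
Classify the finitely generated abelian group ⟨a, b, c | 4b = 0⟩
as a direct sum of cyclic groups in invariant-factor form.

rank_ℚ(R)=1; free=3−1=2
SNF(R) diag = [4] → torsion [4]

Answer: M ≅ ℤ^2 ⊕ ℤ/4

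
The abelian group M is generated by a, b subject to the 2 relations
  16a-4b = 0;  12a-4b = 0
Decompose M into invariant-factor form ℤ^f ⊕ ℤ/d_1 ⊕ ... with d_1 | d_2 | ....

Answer: M ≅ ℤ/4 ⊕ ℤ/4

Derivation:
rank_ℚ(R)=2; free=2−2=0
SNF(R) diag = [4, 4] → torsion [4, 4]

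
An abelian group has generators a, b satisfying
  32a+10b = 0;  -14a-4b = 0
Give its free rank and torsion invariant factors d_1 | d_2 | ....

rank_ℚ(R)=2; free=2−2=0
SNF(R) diag = [2, 6] → torsion [2, 6]

Answer: M ≅ ℤ/2 ⊕ ℤ/6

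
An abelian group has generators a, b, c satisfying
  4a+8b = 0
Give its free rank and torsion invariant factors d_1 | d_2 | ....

rank_ℚ(R)=1; free=3−1=2
SNF(R) diag = [4] → torsion [4]

Answer: M ≅ ℤ^2 ⊕ ℤ/4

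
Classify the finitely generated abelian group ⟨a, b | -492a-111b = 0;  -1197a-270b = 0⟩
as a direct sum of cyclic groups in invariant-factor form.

rank_ℚ(R)=2; free=2−2=0
SNF(R) diag = [3, 9] → torsion [3, 9]

Answer: M ≅ ℤ/3 ⊕ ℤ/9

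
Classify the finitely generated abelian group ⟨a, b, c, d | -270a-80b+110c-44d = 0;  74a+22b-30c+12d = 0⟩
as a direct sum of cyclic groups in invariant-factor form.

rank_ℚ(R)=2; free=4−2=2
SNF(R) diag = [2, 2] → torsion [2, 2]

Answer: M ≅ ℤ^2 ⊕ ℤ/2 ⊕ ℤ/2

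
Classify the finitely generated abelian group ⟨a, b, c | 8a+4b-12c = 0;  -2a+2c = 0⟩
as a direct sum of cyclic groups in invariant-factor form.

rank_ℚ(R)=2; free=3−2=1
SNF(R) diag = [2, 4] → torsion [2, 4]

Answer: M ≅ ℤ^1 ⊕ ℤ/2 ⊕ ℤ/4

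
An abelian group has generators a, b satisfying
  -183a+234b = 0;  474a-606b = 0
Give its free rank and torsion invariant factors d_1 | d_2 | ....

Answer: M ≅ ℤ/3 ⊕ ℤ/6

Derivation:
rank_ℚ(R)=2; free=2−2=0
SNF(R) diag = [3, 6] → torsion [3, 6]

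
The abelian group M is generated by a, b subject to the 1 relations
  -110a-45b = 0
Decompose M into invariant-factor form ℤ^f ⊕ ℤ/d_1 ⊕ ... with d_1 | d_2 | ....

rank_ℚ(R)=1; free=2−1=1
SNF(R) diag = [5] → torsion [5]

Answer: M ≅ ℤ^1 ⊕ ℤ/5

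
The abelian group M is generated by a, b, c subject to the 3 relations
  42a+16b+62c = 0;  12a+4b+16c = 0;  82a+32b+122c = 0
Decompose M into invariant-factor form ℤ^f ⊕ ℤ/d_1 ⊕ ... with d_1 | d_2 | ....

rank_ℚ(R)=3; free=3−3=0
SNF(R) diag = [2, 4, 4] → torsion [2, 4, 4]

Answer: M ≅ ℤ/2 ⊕ ℤ/4 ⊕ ℤ/4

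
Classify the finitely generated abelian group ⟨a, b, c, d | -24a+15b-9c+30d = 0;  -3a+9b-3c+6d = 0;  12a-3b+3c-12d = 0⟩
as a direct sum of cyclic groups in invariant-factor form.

rank_ℚ(R)=3; free=4−3=1
SNF(R) diag = [3, 3, 6] → torsion [3, 3, 6]

Answer: M ≅ ℤ^1 ⊕ ℤ/3 ⊕ ℤ/3 ⊕ ℤ/6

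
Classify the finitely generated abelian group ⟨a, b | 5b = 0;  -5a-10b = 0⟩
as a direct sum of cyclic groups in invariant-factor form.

rank_ℚ(R)=2; free=2−2=0
SNF(R) diag = [5, 5] → torsion [5, 5]

Answer: M ≅ ℤ/5 ⊕ ℤ/5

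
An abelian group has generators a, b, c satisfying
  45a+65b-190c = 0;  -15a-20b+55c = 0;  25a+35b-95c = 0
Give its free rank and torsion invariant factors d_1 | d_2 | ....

rank_ℚ(R)=3; free=3−3=0
SNF(R) diag = [5, 5, 15] → torsion [5, 5, 15]

Answer: M ≅ ℤ/5 ⊕ ℤ/5 ⊕ ℤ/15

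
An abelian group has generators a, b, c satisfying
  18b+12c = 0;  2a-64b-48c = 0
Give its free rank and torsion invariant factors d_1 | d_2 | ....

rank_ℚ(R)=2; free=3−2=1
SNF(R) diag = [2, 6] → torsion [2, 6]

Answer: M ≅ ℤ^1 ⊕ ℤ/2 ⊕ ℤ/6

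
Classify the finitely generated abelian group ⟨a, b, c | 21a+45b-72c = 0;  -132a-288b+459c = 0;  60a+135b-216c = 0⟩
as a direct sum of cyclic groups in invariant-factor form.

rank_ℚ(R)=3; free=3−3=0
SNF(R) diag = [3, 9, 9] → torsion [3, 9, 9]

Answer: M ≅ ℤ/3 ⊕ ℤ/9 ⊕ ℤ/9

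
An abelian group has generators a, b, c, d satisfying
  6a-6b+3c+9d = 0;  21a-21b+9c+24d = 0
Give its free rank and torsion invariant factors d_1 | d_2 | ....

Answer: M ≅ ℤ^2 ⊕ ℤ/3 ⊕ ℤ/3

Derivation:
rank_ℚ(R)=2; free=4−2=2
SNF(R) diag = [3, 3] → torsion [3, 3]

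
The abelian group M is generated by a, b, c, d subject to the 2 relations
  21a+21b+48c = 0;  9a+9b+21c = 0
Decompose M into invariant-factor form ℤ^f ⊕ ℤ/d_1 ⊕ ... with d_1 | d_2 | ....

Answer: M ≅ ℤ^2 ⊕ ℤ/3 ⊕ ℤ/3

Derivation:
rank_ℚ(R)=2; free=4−2=2
SNF(R) diag = [3, 3] → torsion [3, 3]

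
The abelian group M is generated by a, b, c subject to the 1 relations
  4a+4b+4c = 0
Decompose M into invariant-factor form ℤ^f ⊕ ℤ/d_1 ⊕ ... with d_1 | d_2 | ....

Answer: M ≅ ℤ^2 ⊕ ℤ/4

Derivation:
rank_ℚ(R)=1; free=3−1=2
SNF(R) diag = [4] → torsion [4]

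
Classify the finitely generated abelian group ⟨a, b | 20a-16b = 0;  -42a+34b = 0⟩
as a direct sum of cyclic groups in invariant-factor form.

Answer: M ≅ ℤ/2 ⊕ ℤ/4

Derivation:
rank_ℚ(R)=2; free=2−2=0
SNF(R) diag = [2, 4] → torsion [2, 4]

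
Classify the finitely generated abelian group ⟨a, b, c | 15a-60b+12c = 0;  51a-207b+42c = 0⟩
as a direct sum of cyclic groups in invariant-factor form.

rank_ℚ(R)=2; free=3−2=1
SNF(R) diag = [3, 3] → torsion [3, 3]

Answer: M ≅ ℤ^1 ⊕ ℤ/3 ⊕ ℤ/3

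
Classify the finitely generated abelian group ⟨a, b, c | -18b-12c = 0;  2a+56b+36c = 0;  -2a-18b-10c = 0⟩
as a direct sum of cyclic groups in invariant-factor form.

rank_ℚ(R)=3; free=3−3=0
SNF(R) diag = [2, 2, 6] → torsion [2, 2, 6]

Answer: M ≅ ℤ/2 ⊕ ℤ/2 ⊕ ℤ/6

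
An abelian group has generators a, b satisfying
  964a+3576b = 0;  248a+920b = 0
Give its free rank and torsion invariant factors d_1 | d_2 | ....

Answer: M ≅ ℤ/4 ⊕ ℤ/8

Derivation:
rank_ℚ(R)=2; free=2−2=0
SNF(R) diag = [4, 8] → torsion [4, 8]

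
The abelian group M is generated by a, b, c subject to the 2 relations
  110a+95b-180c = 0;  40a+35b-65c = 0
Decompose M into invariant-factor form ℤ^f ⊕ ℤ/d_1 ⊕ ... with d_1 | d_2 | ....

Answer: M ≅ ℤ^1 ⊕ ℤ/5 ⊕ ℤ/5

Derivation:
rank_ℚ(R)=2; free=3−2=1
SNF(R) diag = [5, 5] → torsion [5, 5]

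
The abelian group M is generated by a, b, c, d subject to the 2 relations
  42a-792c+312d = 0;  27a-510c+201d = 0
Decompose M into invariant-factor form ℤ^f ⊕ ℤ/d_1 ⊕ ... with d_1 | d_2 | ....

Answer: M ≅ ℤ^2 ⊕ ℤ/3 ⊕ ℤ/6

Derivation:
rank_ℚ(R)=2; free=4−2=2
SNF(R) diag = [3, 6] → torsion [3, 6]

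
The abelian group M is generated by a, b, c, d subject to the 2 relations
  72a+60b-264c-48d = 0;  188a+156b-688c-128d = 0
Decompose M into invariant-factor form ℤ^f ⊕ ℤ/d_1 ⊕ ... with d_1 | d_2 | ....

rank_ℚ(R)=2; free=4−2=2
SNF(R) diag = [4, 12] → torsion [4, 12]

Answer: M ≅ ℤ^2 ⊕ ℤ/4 ⊕ ℤ/12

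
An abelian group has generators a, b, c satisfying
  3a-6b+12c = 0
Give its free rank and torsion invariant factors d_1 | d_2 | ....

rank_ℚ(R)=1; free=3−1=2
SNF(R) diag = [3] → torsion [3]

Answer: M ≅ ℤ^2 ⊕ ℤ/3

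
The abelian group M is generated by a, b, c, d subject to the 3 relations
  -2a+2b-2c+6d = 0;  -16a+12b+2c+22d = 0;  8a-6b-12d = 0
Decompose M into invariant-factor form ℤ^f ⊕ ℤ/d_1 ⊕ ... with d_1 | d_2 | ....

Answer: M ≅ ℤ^1 ⊕ ℤ/2 ⊕ ℤ/2 ⊕ ℤ/2

Derivation:
rank_ℚ(R)=3; free=4−3=1
SNF(R) diag = [2, 2, 2] → torsion [2, 2, 2]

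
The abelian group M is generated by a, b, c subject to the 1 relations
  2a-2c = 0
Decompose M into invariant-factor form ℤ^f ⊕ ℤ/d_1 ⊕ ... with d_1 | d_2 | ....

Answer: M ≅ ℤ^2 ⊕ ℤ/2

Derivation:
rank_ℚ(R)=1; free=3−1=2
SNF(R) diag = [2] → torsion [2]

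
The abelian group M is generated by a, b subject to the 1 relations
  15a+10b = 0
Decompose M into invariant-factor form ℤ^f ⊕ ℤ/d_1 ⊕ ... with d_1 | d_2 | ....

Answer: M ≅ ℤ^1 ⊕ ℤ/5

Derivation:
rank_ℚ(R)=1; free=2−1=1
SNF(R) diag = [5] → torsion [5]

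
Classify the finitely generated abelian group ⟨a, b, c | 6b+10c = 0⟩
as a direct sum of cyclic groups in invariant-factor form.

Answer: M ≅ ℤ^2 ⊕ ℤ/2

Derivation:
rank_ℚ(R)=1; free=3−1=2
SNF(R) diag = [2] → torsion [2]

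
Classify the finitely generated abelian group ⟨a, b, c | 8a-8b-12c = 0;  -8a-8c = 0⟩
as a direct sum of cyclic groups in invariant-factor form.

Answer: M ≅ ℤ^1 ⊕ ℤ/4 ⊕ ℤ/8

Derivation:
rank_ℚ(R)=2; free=3−2=1
SNF(R) diag = [4, 8] → torsion [4, 8]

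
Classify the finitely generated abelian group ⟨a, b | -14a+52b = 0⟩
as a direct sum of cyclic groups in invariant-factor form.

rank_ℚ(R)=1; free=2−1=1
SNF(R) diag = [2] → torsion [2]

Answer: M ≅ ℤ^1 ⊕ ℤ/2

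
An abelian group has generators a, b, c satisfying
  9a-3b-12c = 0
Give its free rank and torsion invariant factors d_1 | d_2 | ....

rank_ℚ(R)=1; free=3−1=2
SNF(R) diag = [3] → torsion [3]

Answer: M ≅ ℤ^2 ⊕ ℤ/3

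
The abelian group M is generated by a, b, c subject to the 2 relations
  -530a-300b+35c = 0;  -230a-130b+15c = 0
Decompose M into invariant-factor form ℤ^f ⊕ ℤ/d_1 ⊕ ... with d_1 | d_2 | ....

Answer: M ≅ ℤ^1 ⊕ ℤ/5 ⊕ ℤ/10

Derivation:
rank_ℚ(R)=2; free=3−2=1
SNF(R) diag = [5, 10] → torsion [5, 10]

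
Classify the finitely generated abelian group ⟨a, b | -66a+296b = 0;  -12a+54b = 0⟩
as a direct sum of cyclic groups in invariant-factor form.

rank_ℚ(R)=2; free=2−2=0
SNF(R) diag = [2, 6] → torsion [2, 6]

Answer: M ≅ ℤ/2 ⊕ ℤ/6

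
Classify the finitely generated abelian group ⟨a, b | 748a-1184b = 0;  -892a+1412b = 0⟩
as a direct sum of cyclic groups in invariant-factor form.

Answer: M ≅ ℤ/4 ⊕ ℤ/12

Derivation:
rank_ℚ(R)=2; free=2−2=0
SNF(R) diag = [4, 12] → torsion [4, 12]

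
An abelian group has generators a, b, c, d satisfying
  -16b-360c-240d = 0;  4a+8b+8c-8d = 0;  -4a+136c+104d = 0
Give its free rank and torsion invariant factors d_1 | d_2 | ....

Answer: M ≅ ℤ^1 ⊕ ℤ/4 ⊕ ℤ/8 ⊕ ℤ/24

Derivation:
rank_ℚ(R)=3; free=4−3=1
SNF(R) diag = [4, 8, 24] → torsion [4, 8, 24]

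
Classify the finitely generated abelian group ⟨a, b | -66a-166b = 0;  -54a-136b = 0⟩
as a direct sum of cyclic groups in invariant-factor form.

Answer: M ≅ ℤ/2 ⊕ ℤ/6

Derivation:
rank_ℚ(R)=2; free=2−2=0
SNF(R) diag = [2, 6] → torsion [2, 6]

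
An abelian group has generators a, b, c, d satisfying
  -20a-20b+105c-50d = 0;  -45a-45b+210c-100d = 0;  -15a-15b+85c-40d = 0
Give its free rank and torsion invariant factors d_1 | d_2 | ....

rank_ℚ(R)=3; free=4−3=1
SNF(R) diag = [5, 5, 10] → torsion [5, 5, 10]

Answer: M ≅ ℤ^1 ⊕ ℤ/5 ⊕ ℤ/5 ⊕ ℤ/10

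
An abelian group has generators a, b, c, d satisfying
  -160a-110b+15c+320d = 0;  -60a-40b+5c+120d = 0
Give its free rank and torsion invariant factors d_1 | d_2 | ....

rank_ℚ(R)=2; free=4−2=2
SNF(R) diag = [5, 10] → torsion [5, 10]

Answer: M ≅ ℤ^2 ⊕ ℤ/5 ⊕ ℤ/10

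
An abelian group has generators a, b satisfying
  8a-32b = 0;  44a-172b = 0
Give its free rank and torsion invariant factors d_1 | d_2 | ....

Answer: M ≅ ℤ/4 ⊕ ℤ/8

Derivation:
rank_ℚ(R)=2; free=2−2=0
SNF(R) diag = [4, 8] → torsion [4, 8]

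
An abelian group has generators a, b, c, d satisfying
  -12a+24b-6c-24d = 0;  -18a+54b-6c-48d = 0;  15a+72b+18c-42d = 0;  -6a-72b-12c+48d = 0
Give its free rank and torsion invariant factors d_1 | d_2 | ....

Answer: M ≅ ℤ/3 ⊕ ℤ/6 ⊕ ℤ/6 ⊕ ℤ/12

Derivation:
rank_ℚ(R)=4; free=4−4=0
SNF(R) diag = [3, 6, 6, 12] → torsion [3, 6, 6, 12]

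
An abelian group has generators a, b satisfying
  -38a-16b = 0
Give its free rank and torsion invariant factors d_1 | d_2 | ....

rank_ℚ(R)=1; free=2−1=1
SNF(R) diag = [2] → torsion [2]

Answer: M ≅ ℤ^1 ⊕ ℤ/2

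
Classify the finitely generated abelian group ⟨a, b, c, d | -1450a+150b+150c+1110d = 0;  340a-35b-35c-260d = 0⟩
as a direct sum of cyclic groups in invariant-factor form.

rank_ℚ(R)=2; free=4−2=2
SNF(R) diag = [5, 10] → torsion [5, 10]

Answer: M ≅ ℤ^2 ⊕ ℤ/5 ⊕ ℤ/10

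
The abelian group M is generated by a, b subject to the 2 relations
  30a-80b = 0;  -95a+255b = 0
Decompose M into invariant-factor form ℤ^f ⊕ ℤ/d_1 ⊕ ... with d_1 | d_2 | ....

rank_ℚ(R)=2; free=2−2=0
SNF(R) diag = [5, 10] → torsion [5, 10]

Answer: M ≅ ℤ/5 ⊕ ℤ/10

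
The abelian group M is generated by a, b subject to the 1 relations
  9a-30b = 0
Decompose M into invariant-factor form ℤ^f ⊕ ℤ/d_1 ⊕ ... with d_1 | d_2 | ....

Answer: M ≅ ℤ^1 ⊕ ℤ/3

Derivation:
rank_ℚ(R)=1; free=2−1=1
SNF(R) diag = [3] → torsion [3]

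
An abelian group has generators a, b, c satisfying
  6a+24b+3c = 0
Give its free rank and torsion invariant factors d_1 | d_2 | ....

Answer: M ≅ ℤ^2 ⊕ ℤ/3

Derivation:
rank_ℚ(R)=1; free=3−1=2
SNF(R) diag = [3] → torsion [3]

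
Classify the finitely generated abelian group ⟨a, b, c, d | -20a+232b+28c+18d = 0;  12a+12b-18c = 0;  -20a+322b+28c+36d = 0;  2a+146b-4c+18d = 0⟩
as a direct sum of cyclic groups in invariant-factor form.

Answer: M ≅ ℤ/2 ⊕ ℤ/6 ⊕ ℤ/18 ⊕ ℤ/54

Derivation:
rank_ℚ(R)=4; free=4−4=0
SNF(R) diag = [2, 6, 18, 54] → torsion [2, 6, 18, 54]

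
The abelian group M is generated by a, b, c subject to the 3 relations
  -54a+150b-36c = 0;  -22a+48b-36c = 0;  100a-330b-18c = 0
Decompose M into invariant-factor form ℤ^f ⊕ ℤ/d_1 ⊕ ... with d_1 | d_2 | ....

rank_ℚ(R)=3; free=3−3=0
SNF(R) diag = [2, 6, 18] → torsion [2, 6, 18]

Answer: M ≅ ℤ/2 ⊕ ℤ/6 ⊕ ℤ/18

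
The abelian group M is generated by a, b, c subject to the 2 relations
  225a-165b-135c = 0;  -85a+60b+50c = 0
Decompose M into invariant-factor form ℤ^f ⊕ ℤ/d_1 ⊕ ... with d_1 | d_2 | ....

Answer: M ≅ ℤ^1 ⊕ ℤ/5 ⊕ ℤ/15

Derivation:
rank_ℚ(R)=2; free=3−2=1
SNF(R) diag = [5, 15] → torsion [5, 15]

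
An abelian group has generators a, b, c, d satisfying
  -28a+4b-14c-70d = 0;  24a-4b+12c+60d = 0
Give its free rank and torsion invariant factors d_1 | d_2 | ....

Answer: M ≅ ℤ^2 ⊕ ℤ/2 ⊕ ℤ/4

Derivation:
rank_ℚ(R)=2; free=4−2=2
SNF(R) diag = [2, 4] → torsion [2, 4]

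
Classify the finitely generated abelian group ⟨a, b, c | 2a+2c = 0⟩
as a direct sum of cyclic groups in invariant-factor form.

rank_ℚ(R)=1; free=3−1=2
SNF(R) diag = [2] → torsion [2]

Answer: M ≅ ℤ^2 ⊕ ℤ/2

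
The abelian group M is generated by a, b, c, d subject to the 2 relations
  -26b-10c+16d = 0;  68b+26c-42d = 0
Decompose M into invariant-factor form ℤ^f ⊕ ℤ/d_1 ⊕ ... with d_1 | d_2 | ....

Answer: M ≅ ℤ^2 ⊕ ℤ/2 ⊕ ℤ/2

Derivation:
rank_ℚ(R)=2; free=4−2=2
SNF(R) diag = [2, 2] → torsion [2, 2]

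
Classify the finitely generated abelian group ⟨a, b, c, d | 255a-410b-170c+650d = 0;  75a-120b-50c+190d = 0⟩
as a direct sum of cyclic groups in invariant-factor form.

rank_ℚ(R)=2; free=4−2=2
SNF(R) diag = [5, 10] → torsion [5, 10]

Answer: M ≅ ℤ^2 ⊕ ℤ/5 ⊕ ℤ/10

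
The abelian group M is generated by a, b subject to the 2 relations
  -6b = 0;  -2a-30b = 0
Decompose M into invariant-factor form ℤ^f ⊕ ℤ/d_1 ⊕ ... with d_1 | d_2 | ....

rank_ℚ(R)=2; free=2−2=0
SNF(R) diag = [2, 6] → torsion [2, 6]

Answer: M ≅ ℤ/2 ⊕ ℤ/6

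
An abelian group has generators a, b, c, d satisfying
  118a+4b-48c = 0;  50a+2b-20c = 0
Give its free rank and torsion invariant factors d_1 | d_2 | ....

rank_ℚ(R)=2; free=4−2=2
SNF(R) diag = [2, 2] → torsion [2, 2]

Answer: M ≅ ℤ^2 ⊕ ℤ/2 ⊕ ℤ/2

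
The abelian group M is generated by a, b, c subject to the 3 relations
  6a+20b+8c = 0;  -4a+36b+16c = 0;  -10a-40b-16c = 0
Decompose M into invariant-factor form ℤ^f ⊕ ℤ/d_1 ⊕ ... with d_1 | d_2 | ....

Answer: M ≅ ℤ/2 ⊕ ℤ/4 ⊕ ℤ/8

Derivation:
rank_ℚ(R)=3; free=3−3=0
SNF(R) diag = [2, 4, 8] → torsion [2, 4, 8]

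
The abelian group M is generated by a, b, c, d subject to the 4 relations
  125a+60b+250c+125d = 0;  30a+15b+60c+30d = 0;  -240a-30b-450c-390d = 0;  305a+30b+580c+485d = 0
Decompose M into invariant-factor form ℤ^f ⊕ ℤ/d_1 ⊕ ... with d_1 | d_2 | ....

rank_ℚ(R)=4; free=4−4=0
SNF(R) diag = [5, 15, 30, 30] → torsion [5, 15, 30, 30]

Answer: M ≅ ℤ/5 ⊕ ℤ/15 ⊕ ℤ/30 ⊕ ℤ/30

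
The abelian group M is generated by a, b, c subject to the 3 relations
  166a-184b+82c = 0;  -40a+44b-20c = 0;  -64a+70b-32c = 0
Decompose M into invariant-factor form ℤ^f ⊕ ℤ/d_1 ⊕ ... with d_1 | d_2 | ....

rank_ℚ(R)=3; free=3−3=0
SNF(R) diag = [2, 2, 4] → torsion [2, 2, 4]

Answer: M ≅ ℤ/2 ⊕ ℤ/2 ⊕ ℤ/4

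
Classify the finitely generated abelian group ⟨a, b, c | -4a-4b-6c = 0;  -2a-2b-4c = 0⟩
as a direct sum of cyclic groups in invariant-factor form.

Answer: M ≅ ℤ^1 ⊕ ℤ/2 ⊕ ℤ/2

Derivation:
rank_ℚ(R)=2; free=3−2=1
SNF(R) diag = [2, 2] → torsion [2, 2]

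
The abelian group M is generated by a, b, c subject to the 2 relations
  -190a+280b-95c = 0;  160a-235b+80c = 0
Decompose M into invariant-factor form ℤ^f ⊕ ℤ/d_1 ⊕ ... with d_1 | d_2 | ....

rank_ℚ(R)=2; free=3−2=1
SNF(R) diag = [5, 15] → torsion [5, 15]

Answer: M ≅ ℤ^1 ⊕ ℤ/5 ⊕ ℤ/15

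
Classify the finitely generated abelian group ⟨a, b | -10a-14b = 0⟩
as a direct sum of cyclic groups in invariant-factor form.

Answer: M ≅ ℤ^1 ⊕ ℤ/2

Derivation:
rank_ℚ(R)=1; free=2−1=1
SNF(R) diag = [2] → torsion [2]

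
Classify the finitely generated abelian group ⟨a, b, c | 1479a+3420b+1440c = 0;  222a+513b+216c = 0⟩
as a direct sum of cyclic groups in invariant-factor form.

rank_ℚ(R)=2; free=3−2=1
SNF(R) diag = [3, 9] → torsion [3, 9]

Answer: M ≅ ℤ^1 ⊕ ℤ/3 ⊕ ℤ/9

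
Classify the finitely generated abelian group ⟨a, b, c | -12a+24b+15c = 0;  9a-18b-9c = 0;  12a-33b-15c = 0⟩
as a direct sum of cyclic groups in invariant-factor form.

rank_ℚ(R)=3; free=3−3=0
SNF(R) diag = [3, 9, 9] → torsion [3, 9, 9]

Answer: M ≅ ℤ/3 ⊕ ℤ/9 ⊕ ℤ/9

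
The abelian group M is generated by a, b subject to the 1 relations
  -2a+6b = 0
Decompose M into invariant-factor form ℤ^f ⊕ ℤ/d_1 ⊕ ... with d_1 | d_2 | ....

rank_ℚ(R)=1; free=2−1=1
SNF(R) diag = [2] → torsion [2]

Answer: M ≅ ℤ^1 ⊕ ℤ/2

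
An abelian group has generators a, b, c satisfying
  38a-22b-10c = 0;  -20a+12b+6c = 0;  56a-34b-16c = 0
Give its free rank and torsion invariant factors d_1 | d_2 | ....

rank_ℚ(R)=3; free=3−3=0
SNF(R) diag = [2, 2, 6] → torsion [2, 2, 6]

Answer: M ≅ ℤ/2 ⊕ ℤ/2 ⊕ ℤ/6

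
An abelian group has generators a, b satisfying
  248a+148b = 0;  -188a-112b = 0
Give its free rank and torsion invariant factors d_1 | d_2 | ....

rank_ℚ(R)=2; free=2−2=0
SNF(R) diag = [4, 12] → torsion [4, 12]

Answer: M ≅ ℤ/4 ⊕ ℤ/12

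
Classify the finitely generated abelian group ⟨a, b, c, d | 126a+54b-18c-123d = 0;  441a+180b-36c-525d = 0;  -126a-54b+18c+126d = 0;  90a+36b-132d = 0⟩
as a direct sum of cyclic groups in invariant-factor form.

Answer: M ≅ ℤ/3 ⊕ ℤ/9 ⊕ ℤ/18 ⊕ ℤ/36

Derivation:
rank_ℚ(R)=4; free=4−4=0
SNF(R) diag = [3, 9, 18, 36] → torsion [3, 9, 18, 36]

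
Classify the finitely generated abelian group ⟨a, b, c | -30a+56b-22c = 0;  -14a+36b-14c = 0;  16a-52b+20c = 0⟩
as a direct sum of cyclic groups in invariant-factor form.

rank_ℚ(R)=3; free=3−3=0
SNF(R) diag = [2, 4, 4] → torsion [2, 4, 4]

Answer: M ≅ ℤ/2 ⊕ ℤ/4 ⊕ ℤ/4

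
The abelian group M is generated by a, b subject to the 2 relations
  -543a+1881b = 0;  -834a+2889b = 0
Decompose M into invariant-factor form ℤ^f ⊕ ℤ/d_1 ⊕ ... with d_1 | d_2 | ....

rank_ℚ(R)=2; free=2−2=0
SNF(R) diag = [3, 9] → torsion [3, 9]

Answer: M ≅ ℤ/3 ⊕ ℤ/9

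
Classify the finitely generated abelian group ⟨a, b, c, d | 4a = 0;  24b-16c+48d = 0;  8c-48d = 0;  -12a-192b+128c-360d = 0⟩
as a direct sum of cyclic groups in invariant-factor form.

rank_ℚ(R)=4; free=4−4=0
SNF(R) diag = [4, 8, 24, 24] → torsion [4, 8, 24, 24]

Answer: M ≅ ℤ/4 ⊕ ℤ/8 ⊕ ℤ/24 ⊕ ℤ/24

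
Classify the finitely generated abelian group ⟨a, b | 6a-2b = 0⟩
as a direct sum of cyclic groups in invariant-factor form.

rank_ℚ(R)=1; free=2−1=1
SNF(R) diag = [2] → torsion [2]

Answer: M ≅ ℤ^1 ⊕ ℤ/2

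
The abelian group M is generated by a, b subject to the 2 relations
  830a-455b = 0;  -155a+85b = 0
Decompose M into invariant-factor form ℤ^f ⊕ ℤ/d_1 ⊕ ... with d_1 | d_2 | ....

rank_ℚ(R)=2; free=2−2=0
SNF(R) diag = [5, 5] → torsion [5, 5]

Answer: M ≅ ℤ/5 ⊕ ℤ/5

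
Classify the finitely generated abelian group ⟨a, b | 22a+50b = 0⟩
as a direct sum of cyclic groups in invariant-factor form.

rank_ℚ(R)=1; free=2−1=1
SNF(R) diag = [2] → torsion [2]

Answer: M ≅ ℤ^1 ⊕ ℤ/2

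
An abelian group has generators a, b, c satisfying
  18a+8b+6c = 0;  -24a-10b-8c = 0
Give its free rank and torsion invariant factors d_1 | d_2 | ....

Answer: M ≅ ℤ^1 ⊕ ℤ/2 ⊕ ℤ/2

Derivation:
rank_ℚ(R)=2; free=3−2=1
SNF(R) diag = [2, 2] → torsion [2, 2]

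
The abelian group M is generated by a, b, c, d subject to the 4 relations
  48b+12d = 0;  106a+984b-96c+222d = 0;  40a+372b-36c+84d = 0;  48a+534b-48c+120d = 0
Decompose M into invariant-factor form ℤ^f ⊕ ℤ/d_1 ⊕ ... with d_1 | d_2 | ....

rank_ℚ(R)=4; free=4−4=0
SNF(R) diag = [2, 6, 12, 12] → torsion [2, 6, 12, 12]

Answer: M ≅ ℤ/2 ⊕ ℤ/6 ⊕ ℤ/12 ⊕ ℤ/12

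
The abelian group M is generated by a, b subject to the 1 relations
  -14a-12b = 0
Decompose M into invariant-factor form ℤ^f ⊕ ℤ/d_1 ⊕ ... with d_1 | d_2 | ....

Answer: M ≅ ℤ^1 ⊕ ℤ/2

Derivation:
rank_ℚ(R)=1; free=2−1=1
SNF(R) diag = [2] → torsion [2]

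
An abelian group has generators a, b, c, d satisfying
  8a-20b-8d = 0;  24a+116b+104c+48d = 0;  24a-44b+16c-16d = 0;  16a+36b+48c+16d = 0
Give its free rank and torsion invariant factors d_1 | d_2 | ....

rank_ℚ(R)=4; free=4−4=0
SNF(R) diag = [4, 8, 8, 8] → torsion [4, 8, 8, 8]

Answer: M ≅ ℤ/4 ⊕ ℤ/8 ⊕ ℤ/8 ⊕ ℤ/8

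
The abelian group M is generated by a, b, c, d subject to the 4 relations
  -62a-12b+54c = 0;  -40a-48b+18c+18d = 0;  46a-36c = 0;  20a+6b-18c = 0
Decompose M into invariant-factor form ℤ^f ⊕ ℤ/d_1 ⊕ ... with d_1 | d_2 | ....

Answer: M ≅ ℤ/2 ⊕ ℤ/6 ⊕ ℤ/18 ⊕ ℤ/18

Derivation:
rank_ℚ(R)=4; free=4−4=0
SNF(R) diag = [2, 6, 18, 18] → torsion [2, 6, 18, 18]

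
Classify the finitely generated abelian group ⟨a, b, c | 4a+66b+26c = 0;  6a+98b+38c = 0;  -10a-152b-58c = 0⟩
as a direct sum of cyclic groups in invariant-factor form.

Answer: M ≅ ℤ/2 ⊕ ℤ/2 ⊕ ℤ/6

Derivation:
rank_ℚ(R)=3; free=3−3=0
SNF(R) diag = [2, 2, 6] → torsion [2, 2, 6]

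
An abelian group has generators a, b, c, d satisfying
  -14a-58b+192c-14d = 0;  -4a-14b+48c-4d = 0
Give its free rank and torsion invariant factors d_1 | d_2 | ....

rank_ℚ(R)=2; free=4−2=2
SNF(R) diag = [2, 6] → torsion [2, 6]

Answer: M ≅ ℤ^2 ⊕ ℤ/2 ⊕ ℤ/6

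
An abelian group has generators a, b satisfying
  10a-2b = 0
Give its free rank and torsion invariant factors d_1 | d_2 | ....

Answer: M ≅ ℤ^1 ⊕ ℤ/2

Derivation:
rank_ℚ(R)=1; free=2−1=1
SNF(R) diag = [2] → torsion [2]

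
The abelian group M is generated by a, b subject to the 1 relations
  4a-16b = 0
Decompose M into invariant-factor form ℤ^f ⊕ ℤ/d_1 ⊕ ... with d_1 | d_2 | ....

Answer: M ≅ ℤ^1 ⊕ ℤ/4

Derivation:
rank_ℚ(R)=1; free=2−1=1
SNF(R) diag = [4] → torsion [4]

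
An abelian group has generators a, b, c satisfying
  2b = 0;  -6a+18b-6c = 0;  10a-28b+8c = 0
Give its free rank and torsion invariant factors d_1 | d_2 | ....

rank_ℚ(R)=3; free=3−3=0
SNF(R) diag = [2, 2, 6] → torsion [2, 2, 6]

Answer: M ≅ ℤ/2 ⊕ ℤ/2 ⊕ ℤ/6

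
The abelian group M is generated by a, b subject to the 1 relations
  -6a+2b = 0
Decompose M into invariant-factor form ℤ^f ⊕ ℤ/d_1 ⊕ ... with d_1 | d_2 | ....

Answer: M ≅ ℤ^1 ⊕ ℤ/2

Derivation:
rank_ℚ(R)=1; free=2−1=1
SNF(R) diag = [2] → torsion [2]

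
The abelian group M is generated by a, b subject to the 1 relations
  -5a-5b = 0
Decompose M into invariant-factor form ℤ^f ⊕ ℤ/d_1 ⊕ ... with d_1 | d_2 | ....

rank_ℚ(R)=1; free=2−1=1
SNF(R) diag = [5] → torsion [5]

Answer: M ≅ ℤ^1 ⊕ ℤ/5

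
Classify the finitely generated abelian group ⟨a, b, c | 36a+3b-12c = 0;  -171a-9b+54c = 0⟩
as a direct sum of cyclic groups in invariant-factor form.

Answer: M ≅ ℤ^1 ⊕ ℤ/3 ⊕ ℤ/9

Derivation:
rank_ℚ(R)=2; free=3−2=1
SNF(R) diag = [3, 9] → torsion [3, 9]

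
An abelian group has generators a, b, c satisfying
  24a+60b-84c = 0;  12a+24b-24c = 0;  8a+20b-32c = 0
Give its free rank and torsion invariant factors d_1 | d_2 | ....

Answer: M ≅ ℤ/4 ⊕ ℤ/12 ⊕ ℤ/12

Derivation:
rank_ℚ(R)=3; free=3−3=0
SNF(R) diag = [4, 12, 12] → torsion [4, 12, 12]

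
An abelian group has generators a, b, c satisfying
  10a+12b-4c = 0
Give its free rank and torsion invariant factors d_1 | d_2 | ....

rank_ℚ(R)=1; free=3−1=2
SNF(R) diag = [2] → torsion [2]

Answer: M ≅ ℤ^2 ⊕ ℤ/2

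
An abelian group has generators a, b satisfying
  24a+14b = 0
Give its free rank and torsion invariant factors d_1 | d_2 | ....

Answer: M ≅ ℤ^1 ⊕ ℤ/2

Derivation:
rank_ℚ(R)=1; free=2−1=1
SNF(R) diag = [2] → torsion [2]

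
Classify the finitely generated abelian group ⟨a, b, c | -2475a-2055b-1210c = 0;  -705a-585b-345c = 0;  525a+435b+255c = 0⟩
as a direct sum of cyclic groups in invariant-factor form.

rank_ℚ(R)=3; free=3−3=0
SNF(R) diag = [5, 15, 30] → torsion [5, 15, 30]

Answer: M ≅ ℤ/5 ⊕ ℤ/15 ⊕ ℤ/30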